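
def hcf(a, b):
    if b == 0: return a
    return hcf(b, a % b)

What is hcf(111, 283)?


hcf(111, 283) = hcf(283, 111)
hcf(283, 111) = hcf(111, 61)
hcf(111, 61) = hcf(61, 50)
hcf(61, 50) = hcf(50, 11)
hcf(50, 11) = hcf(11, 6)
hcf(11, 6) = hcf(6, 5)
hcf(6, 5) = hcf(5, 1)
hcf(5, 1) = hcf(1, 0)
hcf(1, 0) = 1  (base case)

1


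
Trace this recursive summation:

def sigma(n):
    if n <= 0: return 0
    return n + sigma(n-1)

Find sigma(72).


sigma(72)
= 72 + 71 + 70 + 69 + 68 + 67 + 66 + 65 + 64 + 63 + 62 + 61 + 60 + 59 + 58 + 57 + 56 + 55 + 54 + 53 + 52 + 51 + 50 + 49 + 48 + 47 + 46 + 45 + 44 + 43 + 42 + 41 + 40 + 39 + 38 + 37 + 36 + 35 + 34 + 33 + 32 + 31 + 30 + 29 + 28 + 27 + 26 + 25 + 24 + 23 + 22 + 21 + 20 + 19 + 18 + 17 + 16 + 15 + 14 + 13 + 12 + 11 + 10 + 9 + 8 + 7 + 6 + 5 + 4 + 3 + 2 + 1 + sigma(0)
= 72 + 71 + 70 + 69 + 68 + 67 + 66 + 65 + 64 + 63 + 62 + 61 + 60 + 59 + 58 + 57 + 56 + 55 + 54 + 53 + 52 + 51 + 50 + 49 + 48 + 47 + 46 + 45 + 44 + 43 + 42 + 41 + 40 + 39 + 38 + 37 + 36 + 35 + 34 + 33 + 32 + 31 + 30 + 29 + 28 + 27 + 26 + 25 + 24 + 23 + 22 + 21 + 20 + 19 + 18 + 17 + 16 + 15 + 14 + 13 + 12 + 11 + 10 + 9 + 8 + 7 + 6 + 5 + 4 + 3 + 2 + 1 + 0
= 2628

2628


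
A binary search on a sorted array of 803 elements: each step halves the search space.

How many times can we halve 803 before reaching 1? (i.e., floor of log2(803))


803 / 2 = 401
401 / 2 = 200
200 / 2 = 100
100 / 2 = 50
50 / 2 = 25
25 / 2 = 12
12 / 2 = 6
6 / 2 = 3
3 / 2 = 1
Reached 1 after 9 halvings

9


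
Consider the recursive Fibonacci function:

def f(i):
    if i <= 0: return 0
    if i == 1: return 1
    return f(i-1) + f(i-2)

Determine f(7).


Computing f(7) bottom-up:
f(0) = 0
f(1) = 1
f(2) = f(1) + f(0) = 1 + 0 = 1
f(3) = f(2) + f(1) = 1 + 1 = 2
f(4) = f(3) + f(2) = 2 + 1 = 3
f(5) = f(4) + f(3) = 3 + 2 = 5
f(6) = f(5) + f(4) = 5 + 3 = 8
f(7) = f(6) + f(5) = 8 + 5 = 13

13


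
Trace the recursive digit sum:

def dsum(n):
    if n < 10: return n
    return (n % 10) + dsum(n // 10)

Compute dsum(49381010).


dsum(49381010) = 0 + dsum(4938101)
dsum(4938101) = 1 + dsum(493810)
dsum(493810) = 0 + dsum(49381)
dsum(49381) = 1 + dsum(4938)
dsum(4938) = 8 + dsum(493)
dsum(493) = 3 + dsum(49)
dsum(49) = 9 + dsum(4)
dsum(4) = 4  (base case)
Total: 0 + 1 + 0 + 1 + 8 + 3 + 9 + 4 = 26

26


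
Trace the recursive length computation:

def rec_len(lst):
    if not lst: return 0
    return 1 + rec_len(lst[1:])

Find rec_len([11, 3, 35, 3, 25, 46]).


rec_len([11, 3, 35, 3, 25, 46]) = 1 + rec_len([3, 35, 3, 25, 46])
rec_len([3, 35, 3, 25, 46]) = 1 + rec_len([35, 3, 25, 46])
rec_len([35, 3, 25, 46]) = 1 + rec_len([3, 25, 46])
rec_len([3, 25, 46]) = 1 + rec_len([25, 46])
rec_len([25, 46]) = 1 + rec_len([46])
rec_len([46]) = 1 + rec_len([])
rec_len([]) = 0  (base case)
Unwinding: 1 + 1 + 1 + 1 + 1 + 1 + 0 = 6

6


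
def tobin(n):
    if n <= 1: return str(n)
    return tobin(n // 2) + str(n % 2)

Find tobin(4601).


tobin(4601) = tobin(2300) + '1'
tobin(2300) = tobin(1150) + '0'
tobin(1150) = tobin(575) + '0'
tobin(575) = tobin(287) + '1'
tobin(287) = tobin(143) + '1'
tobin(143) = tobin(71) + '1'
tobin(71) = tobin(35) + '1'
tobin(35) = tobin(17) + '1'
tobin(17) = tobin(8) + '1'
tobin(8) = tobin(4) + '0'
tobin(4) = tobin(2) + '0'
tobin(2) = tobin(1) + '0'
tobin(1) = '1'  (base case)
Concatenating: '1' + '0' + '0' + '0' + '1' + '1' + '1' + '1' + '1' + '1' + '0' + '0' + '1' = '1000111111001'

1000111111001


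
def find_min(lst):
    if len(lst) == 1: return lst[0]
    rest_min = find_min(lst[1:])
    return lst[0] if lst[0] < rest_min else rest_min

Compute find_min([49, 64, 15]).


find_min([49, 64, 15]): compare 49 with find_min([64, 15])
find_min([64, 15]): compare 64 with find_min([15])
find_min([15]) = 15  (base case)
Compare 64 with 15 -> 15
Compare 49 with 15 -> 15

15


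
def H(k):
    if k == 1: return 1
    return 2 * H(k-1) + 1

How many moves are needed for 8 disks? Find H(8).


H(8) = 2 * H(7) + 1
H(7) = 2 * H(6) + 1
H(6) = 2 * H(5) + 1
H(5) = 2 * H(4) + 1
H(4) = 2 * H(3) + 1
H(3) = 2 * H(2) + 1
H(2) = 2 * H(1) + 1
H(1) = 1  (base case)
H(2) = 2 * 1 + 1 = 3
H(3) = 2 * 3 + 1 = 7
H(4) = 2 * 7 + 1 = 15
H(5) = 2 * 15 + 1 = 31
H(6) = 2 * 31 + 1 = 63
H(7) = 2 * 63 + 1 = 127
H(8) = 2 * 127 + 1 = 255

255


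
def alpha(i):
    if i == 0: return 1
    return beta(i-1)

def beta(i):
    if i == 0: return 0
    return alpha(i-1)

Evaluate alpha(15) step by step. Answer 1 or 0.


alpha(15) = beta(14)
beta(14) = alpha(13)
alpha(13) = beta(12)
beta(12) = alpha(11)
alpha(11) = beta(10)
beta(10) = alpha(9)
alpha(9) = beta(8)
beta(8) = alpha(7)
alpha(7) = beta(6)
beta(6) = alpha(5)
alpha(5) = beta(4)
beta(4) = alpha(3)
alpha(3) = beta(2)
beta(2) = alpha(1)
alpha(1) = beta(0)
beta(0) = 0  (base case)
Result: 0

0


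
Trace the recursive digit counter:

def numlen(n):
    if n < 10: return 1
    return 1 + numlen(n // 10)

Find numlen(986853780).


numlen(986853780) = 1 + numlen(98685378)
numlen(98685378) = 1 + numlen(9868537)
numlen(9868537) = 1 + numlen(986853)
numlen(986853) = 1 + numlen(98685)
numlen(98685) = 1 + numlen(9868)
numlen(9868) = 1 + numlen(986)
numlen(986) = 1 + numlen(98)
numlen(98) = 1 + numlen(9)
numlen(9) = 1  (base case: 9 < 10)
Unwinding: 1 + 1 + 1 + 1 + 1 + 1 + 1 + 1 + 1 = 9

9


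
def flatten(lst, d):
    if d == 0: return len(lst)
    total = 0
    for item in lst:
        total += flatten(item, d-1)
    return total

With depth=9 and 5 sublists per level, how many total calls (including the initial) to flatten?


At depth 0 (root): 1 call
At depth 1: each of 1 parents calls flatten on 5 children = 5 calls
At depth 2: each of 5 parents calls flatten on 5 children = 25 calls
At depth 3: each of 25 parents calls flatten on 5 children = 125 calls
At depth 4: each of 125 parents calls flatten on 5 children = 625 calls
At depth 5: each of 625 parents calls flatten on 5 children = 3125 calls
At depth 6: each of 3125 parents calls flatten on 5 children = 15625 calls
At depth 7: each of 15625 parents calls flatten on 5 children = 78125 calls
At depth 8: each of 78125 parents calls flatten on 5 children = 390625 calls
At depth 9: each of 390625 parents calls flatten on 5 children = 1953125 calls
Total: 1 + 5 + 25 + 125 + 625 + 3125 + 15625 + 78125 + 390625 + 1953125 = 2441406

2441406


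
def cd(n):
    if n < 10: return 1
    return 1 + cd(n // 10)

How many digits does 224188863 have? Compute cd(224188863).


cd(224188863) = 1 + cd(22418886)
cd(22418886) = 1 + cd(2241888)
cd(2241888) = 1 + cd(224188)
cd(224188) = 1 + cd(22418)
cd(22418) = 1 + cd(2241)
cd(2241) = 1 + cd(224)
cd(224) = 1 + cd(22)
cd(22) = 1 + cd(2)
cd(2) = 1  (base case: 2 < 10)
Unwinding: 1 + 1 + 1 + 1 + 1 + 1 + 1 + 1 + 1 = 9

9


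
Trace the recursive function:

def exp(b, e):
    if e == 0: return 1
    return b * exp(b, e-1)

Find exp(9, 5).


exp(9, 5)
= 9 * exp(9, 4)
= 9 * 9 * exp(9, 3)
= 9 * 9 * 9 * exp(9, 2)
= 9 * 9 * 9 * 9 * exp(9, 1)
= 9 * 9 * 9 * 9 * 9 * exp(9, 0)
= 9 * 9 * 9 * 9 * 9 * 1
= 59049

59049


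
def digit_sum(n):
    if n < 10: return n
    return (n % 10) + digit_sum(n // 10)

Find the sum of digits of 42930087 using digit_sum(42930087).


digit_sum(42930087) = 7 + digit_sum(4293008)
digit_sum(4293008) = 8 + digit_sum(429300)
digit_sum(429300) = 0 + digit_sum(42930)
digit_sum(42930) = 0 + digit_sum(4293)
digit_sum(4293) = 3 + digit_sum(429)
digit_sum(429) = 9 + digit_sum(42)
digit_sum(42) = 2 + digit_sum(4)
digit_sum(4) = 4  (base case)
Total: 7 + 8 + 0 + 0 + 3 + 9 + 2 + 4 = 33

33


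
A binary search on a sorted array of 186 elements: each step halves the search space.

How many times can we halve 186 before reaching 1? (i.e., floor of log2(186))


186 / 2 = 93
93 / 2 = 46
46 / 2 = 23
23 / 2 = 11
11 / 2 = 5
5 / 2 = 2
2 / 2 = 1
Reached 1 after 7 halvings

7


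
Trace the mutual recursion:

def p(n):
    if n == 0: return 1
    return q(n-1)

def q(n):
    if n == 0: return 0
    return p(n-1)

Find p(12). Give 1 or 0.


p(12) = q(11)
q(11) = p(10)
p(10) = q(9)
q(9) = p(8)
p(8) = q(7)
q(7) = p(6)
p(6) = q(5)
q(5) = p(4)
p(4) = q(3)
q(3) = p(2)
p(2) = q(1)
q(1) = p(0)
p(0) = 1  (base case)
Result: 1

1


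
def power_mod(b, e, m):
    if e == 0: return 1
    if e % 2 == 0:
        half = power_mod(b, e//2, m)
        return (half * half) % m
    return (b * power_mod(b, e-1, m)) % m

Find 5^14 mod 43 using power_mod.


power_mod(5, 14, 43): e is even, compute power_mod(5, 7, 43)
  power_mod(5, 7, 43): e is odd, compute power_mod(5, 6, 43)
    power_mod(5, 6, 43): e is even, compute power_mod(5, 3, 43)
      power_mod(5, 3, 43): e is odd, compute power_mod(5, 2, 43)
        power_mod(5, 2, 43): e is even, compute power_mod(5, 1, 43)
          power_mod(5, 1, 43): e is odd, compute power_mod(5, 0, 43)
          power_mod(5, 0, 43) = 1
          (5 * 1) % 43 = 5
        half=5, (5*5) % 43 = 25
      (5 * 25) % 43 = 39
    half=39, (39*39) % 43 = 16
  (5 * 16) % 43 = 37
half=37, (37*37) % 43 = 36

36


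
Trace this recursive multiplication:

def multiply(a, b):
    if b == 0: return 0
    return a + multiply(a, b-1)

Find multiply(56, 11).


multiply(56, 11) = 56 + multiply(56, 10)
multiply(56, 10) = 56 + multiply(56, 9)
multiply(56, 9) = 56 + multiply(56, 8)
multiply(56, 8) = 56 + multiply(56, 7)
multiply(56, 7) = 56 + multiply(56, 6)
multiply(56, 6) = 56 + multiply(56, 5)
multiply(56, 5) = 56 + multiply(56, 4)
multiply(56, 4) = 56 + multiply(56, 3)
multiply(56, 3) = 56 + multiply(56, 2)
multiply(56, 2) = 56 + multiply(56, 1)
multiply(56, 1) = 56 + multiply(56, 0)
multiply(56, 0) = 0  (base case)
Total: 56 + 56 + 56 + 56 + 56 + 56 + 56 + 56 + 56 + 56 + 56 + 0 = 616

616


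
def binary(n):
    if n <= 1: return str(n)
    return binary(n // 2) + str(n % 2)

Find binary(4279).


binary(4279) = binary(2139) + '1'
binary(2139) = binary(1069) + '1'
binary(1069) = binary(534) + '1'
binary(534) = binary(267) + '0'
binary(267) = binary(133) + '1'
binary(133) = binary(66) + '1'
binary(66) = binary(33) + '0'
binary(33) = binary(16) + '1'
binary(16) = binary(8) + '0'
binary(8) = binary(4) + '0'
binary(4) = binary(2) + '0'
binary(2) = binary(1) + '0'
binary(1) = '1'  (base case)
Concatenating: '1' + '0' + '0' + '0' + '0' + '1' + '0' + '1' + '1' + '0' + '1' + '1' + '1' = '1000010110111'

1000010110111


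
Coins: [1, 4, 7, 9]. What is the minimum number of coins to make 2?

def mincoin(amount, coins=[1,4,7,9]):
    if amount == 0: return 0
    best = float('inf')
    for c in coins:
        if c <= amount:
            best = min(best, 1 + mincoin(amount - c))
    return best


Building up with DP:
mincoin(0) = 0
mincoin(1) = min(1+mincoin(0)=1+0=1) = 1
mincoin(2) = min(1+mincoin(1)=1+1=2) = 2

2


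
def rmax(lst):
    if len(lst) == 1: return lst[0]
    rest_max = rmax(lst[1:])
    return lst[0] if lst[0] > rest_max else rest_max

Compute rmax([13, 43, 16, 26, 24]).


rmax([13, 43, 16, 26, 24]): compare 13 with rmax([43, 16, 26, 24])
rmax([43, 16, 26, 24]): compare 43 with rmax([16, 26, 24])
rmax([16, 26, 24]): compare 16 with rmax([26, 24])
rmax([26, 24]): compare 26 with rmax([24])
rmax([24]) = 24  (base case)
Compare 26 with 24 -> 26
Compare 16 with 26 -> 26
Compare 43 with 26 -> 43
Compare 13 with 43 -> 43

43


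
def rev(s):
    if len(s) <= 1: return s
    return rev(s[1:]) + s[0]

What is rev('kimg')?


rev('kimg') = rev('img') + 'k'
rev('img') = rev('mg') + 'i'
rev('mg') = rev('g') + 'm'
rev('g') = 'g'  (base case)
Concatenating: 'g' + 'm' + 'i' + 'k' = 'gmik'

gmik


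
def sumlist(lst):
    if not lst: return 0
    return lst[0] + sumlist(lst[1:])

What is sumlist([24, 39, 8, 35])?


sumlist([24, 39, 8, 35]) = 24 + sumlist([39, 8, 35])
sumlist([39, 8, 35]) = 39 + sumlist([8, 35])
sumlist([8, 35]) = 8 + sumlist([35])
sumlist([35]) = 35 + sumlist([])
sumlist([]) = 0  (base case)
Total: 24 + 39 + 8 + 35 + 0 = 106

106


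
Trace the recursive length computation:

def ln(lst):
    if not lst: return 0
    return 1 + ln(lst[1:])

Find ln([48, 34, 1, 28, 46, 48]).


ln([48, 34, 1, 28, 46, 48]) = 1 + ln([34, 1, 28, 46, 48])
ln([34, 1, 28, 46, 48]) = 1 + ln([1, 28, 46, 48])
ln([1, 28, 46, 48]) = 1 + ln([28, 46, 48])
ln([28, 46, 48]) = 1 + ln([46, 48])
ln([46, 48]) = 1 + ln([48])
ln([48]) = 1 + ln([])
ln([]) = 0  (base case)
Unwinding: 1 + 1 + 1 + 1 + 1 + 1 + 0 = 6

6


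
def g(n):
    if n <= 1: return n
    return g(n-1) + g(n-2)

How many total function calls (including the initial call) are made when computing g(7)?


Let C(n) = total calls for g(n)
C(0) = 1, C(1) = 1
C(2) = 1 + C(1) + C(0) = 1 + 1 + 1 = 3
C(3) = 1 + C(2) + C(1) = 1 + 3 + 1 = 5
C(4) = 1 + C(3) + C(2) = 1 + 5 + 3 = 9
C(5) = 1 + C(4) + C(3) = 1 + 9 + 5 = 15
C(6) = 1 + C(5) + C(4) = 1 + 15 + 9 = 25
C(7) = 1 + C(6) + C(5) = 1 + 25 + 15 = 41

41


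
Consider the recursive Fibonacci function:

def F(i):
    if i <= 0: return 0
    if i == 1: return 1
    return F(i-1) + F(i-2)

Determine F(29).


Computing F(29) bottom-up:
F(0) = 0
F(1) = 1
F(2) = F(1) + F(0) = 1 + 0 = 1
F(3) = F(2) + F(1) = 1 + 1 = 2
F(4) = F(3) + F(2) = 2 + 1 = 3
F(5) = F(4) + F(3) = 3 + 2 = 5
F(6) = F(5) + F(4) = 5 + 3 = 8
F(7) = F(6) + F(5) = 8 + 5 = 13
F(8) = F(7) + F(6) = 13 + 8 = 21
F(9) = F(8) + F(7) = 21 + 13 = 34
F(10) = F(9) + F(8) = 34 + 21 = 55
F(11) = F(10) + F(9) = 55 + 34 = 89
F(12) = F(11) + F(10) = 89 + 55 = 144
F(13) = F(12) + F(11) = 144 + 89 = 233
F(14) = F(13) + F(12) = 233 + 144 = 377
F(15) = F(14) + F(13) = 377 + 233 = 610
F(16) = F(15) + F(14) = 610 + 377 = 987
F(17) = F(16) + F(15) = 987 + 610 = 1597
F(18) = F(17) + F(16) = 1597 + 987 = 2584
F(19) = F(18) + F(17) = 2584 + 1597 = 4181
F(20) = F(19) + F(18) = 4181 + 2584 = 6765
F(21) = F(20) + F(19) = 6765 + 4181 = 10946
F(22) = F(21) + F(20) = 10946 + 6765 = 17711
F(23) = F(22) + F(21) = 17711 + 10946 = 28657
F(24) = F(23) + F(22) = 28657 + 17711 = 46368
F(25) = F(24) + F(23) = 46368 + 28657 = 75025
F(26) = F(25) + F(24) = 75025 + 46368 = 121393
F(27) = F(26) + F(25) = 121393 + 75025 = 196418
F(28) = F(27) + F(26) = 196418 + 121393 = 317811
F(29) = F(28) + F(27) = 317811 + 196418 = 514229

514229


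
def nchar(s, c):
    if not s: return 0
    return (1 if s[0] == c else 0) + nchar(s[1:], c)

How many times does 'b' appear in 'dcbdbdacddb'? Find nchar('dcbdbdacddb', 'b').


s[0]='d' != 'b' -> 0
s[0]='c' != 'b' -> 0
s[0]='b' == 'b' -> 1
s[0]='d' != 'b' -> 0
s[0]='b' == 'b' -> 1
s[0]='d' != 'b' -> 0
s[0]='a' != 'b' -> 0
s[0]='c' != 'b' -> 0
s[0]='d' != 'b' -> 0
s[0]='d' != 'b' -> 0
s[0]='b' == 'b' -> 1
Sum: 0 + 0 + 1 + 0 + 1 + 0 + 0 + 0 + 0 + 0 + 1 = 3

3


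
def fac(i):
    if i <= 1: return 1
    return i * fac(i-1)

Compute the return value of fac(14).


fac(14)
= 14 * fac(13)
= 14 * 13 * fac(12)
= 14 * 13 * 12 * fac(11)
= 14 * 13 * 12 * 11 * fac(10)
= 14 * 13 * 12 * 11 * 10 * fac(9)
= 14 * 13 * 12 * 11 * 10 * 9 * fac(8)
= 14 * 13 * 12 * 11 * 10 * 9 * 8 * fac(7)
= 14 * 13 * 12 * 11 * 10 * 9 * 8 * 7 * fac(6)
= 14 * 13 * 12 * 11 * 10 * 9 * 8 * 7 * 6 * fac(5)
= 14 * 13 * 12 * 11 * 10 * 9 * 8 * 7 * 6 * 5 * fac(4)
= 14 * 13 * 12 * 11 * 10 * 9 * 8 * 7 * 6 * 5 * 4 * fac(3)
= 14 * 13 * 12 * 11 * 10 * 9 * 8 * 7 * 6 * 5 * 4 * 3 * fac(2)
= 14 * 13 * 12 * 11 * 10 * 9 * 8 * 7 * 6 * 5 * 4 * 3 * 2 * fac(1)
= 14 * 13 * 12 * 11 * 10 * 9 * 8 * 7 * 6 * 5 * 4 * 3 * 2 * 1
= 87178291200

87178291200


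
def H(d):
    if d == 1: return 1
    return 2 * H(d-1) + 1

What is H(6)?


H(6) = 2 * H(5) + 1
H(5) = 2 * H(4) + 1
H(4) = 2 * H(3) + 1
H(3) = 2 * H(2) + 1
H(2) = 2 * H(1) + 1
H(1) = 1  (base case)
H(2) = 2 * 1 + 1 = 3
H(3) = 2 * 3 + 1 = 7
H(4) = 2 * 7 + 1 = 15
H(5) = 2 * 15 + 1 = 31
H(6) = 2 * 31 + 1 = 63

63


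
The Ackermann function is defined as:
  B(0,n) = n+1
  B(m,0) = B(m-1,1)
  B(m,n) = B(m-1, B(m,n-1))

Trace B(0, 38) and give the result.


B(0, 38) = 39
Result: B(0, 38) = 39

39


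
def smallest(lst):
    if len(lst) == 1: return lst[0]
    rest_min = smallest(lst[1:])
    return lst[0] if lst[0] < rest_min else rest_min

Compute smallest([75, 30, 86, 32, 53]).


smallest([75, 30, 86, 32, 53]): compare 75 with smallest([30, 86, 32, 53])
smallest([30, 86, 32, 53]): compare 30 with smallest([86, 32, 53])
smallest([86, 32, 53]): compare 86 with smallest([32, 53])
smallest([32, 53]): compare 32 with smallest([53])
smallest([53]) = 53  (base case)
Compare 32 with 53 -> 32
Compare 86 with 32 -> 32
Compare 30 with 32 -> 30
Compare 75 with 30 -> 30

30


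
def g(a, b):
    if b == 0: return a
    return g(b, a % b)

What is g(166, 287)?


g(166, 287) = g(287, 166)
g(287, 166) = g(166, 121)
g(166, 121) = g(121, 45)
g(121, 45) = g(45, 31)
g(45, 31) = g(31, 14)
g(31, 14) = g(14, 3)
g(14, 3) = g(3, 2)
g(3, 2) = g(2, 1)
g(2, 1) = g(1, 0)
g(1, 0) = 1  (base case)

1


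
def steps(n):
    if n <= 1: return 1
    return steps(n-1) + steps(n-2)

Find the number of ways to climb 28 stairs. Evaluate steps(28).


Building up from base cases:
steps(0) = 1
steps(1) = 1
steps(2) = steps(1) + steps(0) = 1 + 1 = 2
steps(3) = steps(2) + steps(1) = 2 + 1 = 3
steps(4) = steps(3) + steps(2) = 3 + 2 = 5
steps(5) = steps(4) + steps(3) = 5 + 3 = 8
steps(6) = steps(5) + steps(4) = 8 + 5 = 13
steps(7) = steps(6) + steps(5) = 13 + 8 = 21
steps(8) = steps(7) + steps(6) = 21 + 13 = 34
steps(9) = steps(8) + steps(7) = 34 + 21 = 55
steps(10) = steps(9) + steps(8) = 55 + 34 = 89
steps(11) = steps(10) + steps(9) = 89 + 55 = 144
steps(12) = steps(11) + steps(10) = 144 + 89 = 233
steps(13) = steps(12) + steps(11) = 233 + 144 = 377
steps(14) = steps(13) + steps(12) = 377 + 233 = 610
steps(15) = steps(14) + steps(13) = 610 + 377 = 987
steps(16) = steps(15) + steps(14) = 987 + 610 = 1597
steps(17) = steps(16) + steps(15) = 1597 + 987 = 2584
steps(18) = steps(17) + steps(16) = 2584 + 1597 = 4181
steps(19) = steps(18) + steps(17) = 4181 + 2584 = 6765
steps(20) = steps(19) + steps(18) = 6765 + 4181 = 10946
steps(21) = steps(20) + steps(19) = 10946 + 6765 = 17711
steps(22) = steps(21) + steps(20) = 17711 + 10946 = 28657
steps(23) = steps(22) + steps(21) = 28657 + 17711 = 46368
steps(24) = steps(23) + steps(22) = 46368 + 28657 = 75025
steps(25) = steps(24) + steps(23) = 75025 + 46368 = 121393
steps(26) = steps(25) + steps(24) = 121393 + 75025 = 196418
steps(27) = steps(26) + steps(25) = 196418 + 121393 = 317811
steps(28) = steps(27) + steps(26) = 317811 + 196418 = 514229

514229


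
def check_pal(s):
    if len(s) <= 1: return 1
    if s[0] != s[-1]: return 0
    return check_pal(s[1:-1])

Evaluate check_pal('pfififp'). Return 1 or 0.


check_pal('pfififp'): s[0]='p' == s[-1]='p' -> check check_pal('fifif')
check_pal('fifif'): s[0]='f' == s[-1]='f' -> check check_pal('ifi')
check_pal('ifi'): s[0]='i' == s[-1]='i' -> check check_pal('f')
check_pal('f'): len <= 1 -> return 1  (base case)
Result: 1 (palindrome)

1


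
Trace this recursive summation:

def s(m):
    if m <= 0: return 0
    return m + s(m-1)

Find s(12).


s(12)
= 12 + 11 + 10 + 9 + 8 + 7 + 6 + 5 + 4 + 3 + 2 + 1 + s(0)
= 12 + 11 + 10 + 9 + 8 + 7 + 6 + 5 + 4 + 3 + 2 + 1 + 0
= 78

78


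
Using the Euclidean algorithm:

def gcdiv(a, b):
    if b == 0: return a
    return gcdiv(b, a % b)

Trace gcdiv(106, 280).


gcdiv(106, 280) = gcdiv(280, 106)
gcdiv(280, 106) = gcdiv(106, 68)
gcdiv(106, 68) = gcdiv(68, 38)
gcdiv(68, 38) = gcdiv(38, 30)
gcdiv(38, 30) = gcdiv(30, 8)
gcdiv(30, 8) = gcdiv(8, 6)
gcdiv(8, 6) = gcdiv(6, 2)
gcdiv(6, 2) = gcdiv(2, 0)
gcdiv(2, 0) = 2  (base case)

2


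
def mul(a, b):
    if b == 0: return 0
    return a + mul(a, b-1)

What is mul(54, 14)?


mul(54, 14) = 54 + mul(54, 13)
mul(54, 13) = 54 + mul(54, 12)
mul(54, 12) = 54 + mul(54, 11)
mul(54, 11) = 54 + mul(54, 10)
mul(54, 10) = 54 + mul(54, 9)
mul(54, 9) = 54 + mul(54, 8)
mul(54, 8) = 54 + mul(54, 7)
mul(54, 7) = 54 + mul(54, 6)
mul(54, 6) = 54 + mul(54, 5)
mul(54, 5) = 54 + mul(54, 4)
mul(54, 4) = 54 + mul(54, 3)
mul(54, 3) = 54 + mul(54, 2)
mul(54, 2) = 54 + mul(54, 1)
mul(54, 1) = 54 + mul(54, 0)
mul(54, 0) = 0  (base case)
Total: 54 + 54 + 54 + 54 + 54 + 54 + 54 + 54 + 54 + 54 + 54 + 54 + 54 + 54 + 0 = 756

756


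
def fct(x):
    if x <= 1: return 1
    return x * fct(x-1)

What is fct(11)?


fct(11)
= 11 * fct(10)
= 11 * 10 * fct(9)
= 11 * 10 * 9 * fct(8)
= 11 * 10 * 9 * 8 * fct(7)
= 11 * 10 * 9 * 8 * 7 * fct(6)
= 11 * 10 * 9 * 8 * 7 * 6 * fct(5)
= 11 * 10 * 9 * 8 * 7 * 6 * 5 * fct(4)
= 11 * 10 * 9 * 8 * 7 * 6 * 5 * 4 * fct(3)
= 11 * 10 * 9 * 8 * 7 * 6 * 5 * 4 * 3 * fct(2)
= 11 * 10 * 9 * 8 * 7 * 6 * 5 * 4 * 3 * 2 * fct(1)
= 11 * 10 * 9 * 8 * 7 * 6 * 5 * 4 * 3 * 2 * 1
= 39916800

39916800


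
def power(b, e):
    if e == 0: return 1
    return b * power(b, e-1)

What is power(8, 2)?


power(8, 2)
= 8 * power(8, 1)
= 8 * 8 * power(8, 0)
= 8 * 8 * 1
= 64

64


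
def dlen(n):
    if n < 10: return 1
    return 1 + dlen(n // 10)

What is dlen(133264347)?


dlen(133264347) = 1 + dlen(13326434)
dlen(13326434) = 1 + dlen(1332643)
dlen(1332643) = 1 + dlen(133264)
dlen(133264) = 1 + dlen(13326)
dlen(13326) = 1 + dlen(1332)
dlen(1332) = 1 + dlen(133)
dlen(133) = 1 + dlen(13)
dlen(13) = 1 + dlen(1)
dlen(1) = 1  (base case: 1 < 10)
Unwinding: 1 + 1 + 1 + 1 + 1 + 1 + 1 + 1 + 1 = 9

9


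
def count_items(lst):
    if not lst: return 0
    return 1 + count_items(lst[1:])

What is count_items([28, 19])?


count_items([28, 19]) = 1 + count_items([19])
count_items([19]) = 1 + count_items([])
count_items([]) = 0  (base case)
Unwinding: 1 + 1 + 0 = 2

2


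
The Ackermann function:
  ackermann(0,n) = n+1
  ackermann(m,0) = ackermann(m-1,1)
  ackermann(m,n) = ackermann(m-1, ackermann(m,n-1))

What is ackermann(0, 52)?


ackermann(0, 52) = 53
Result: ackermann(0, 52) = 53

53


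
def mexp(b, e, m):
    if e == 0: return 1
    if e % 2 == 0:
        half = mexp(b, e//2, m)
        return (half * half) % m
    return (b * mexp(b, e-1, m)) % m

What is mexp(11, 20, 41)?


mexp(11, 20, 41): e is even, compute mexp(11, 10, 41)
  mexp(11, 10, 41): e is even, compute mexp(11, 5, 41)
    mexp(11, 5, 41): e is odd, compute mexp(11, 4, 41)
      mexp(11, 4, 41): e is even, compute mexp(11, 2, 41)
        mexp(11, 2, 41): e is even, compute mexp(11, 1, 41)
          mexp(11, 1, 41): e is odd, compute mexp(11, 0, 41)
          mexp(11, 0, 41) = 1
          (11 * 1) % 41 = 11
        half=11, (11*11) % 41 = 39
      half=39, (39*39) % 41 = 4
    (11 * 4) % 41 = 3
  half=3, (3*3) % 41 = 9
half=9, (9*9) % 41 = 40

40


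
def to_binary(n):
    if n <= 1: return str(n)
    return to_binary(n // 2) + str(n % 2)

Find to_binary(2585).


to_binary(2585) = to_binary(1292) + '1'
to_binary(1292) = to_binary(646) + '0'
to_binary(646) = to_binary(323) + '0'
to_binary(323) = to_binary(161) + '1'
to_binary(161) = to_binary(80) + '1'
to_binary(80) = to_binary(40) + '0'
to_binary(40) = to_binary(20) + '0'
to_binary(20) = to_binary(10) + '0'
to_binary(10) = to_binary(5) + '0'
to_binary(5) = to_binary(2) + '1'
to_binary(2) = to_binary(1) + '0'
to_binary(1) = '1'  (base case)
Concatenating: '1' + '0' + '1' + '0' + '0' + '0' + '0' + '1' + '1' + '0' + '0' + '1' = '101000011001'

101000011001


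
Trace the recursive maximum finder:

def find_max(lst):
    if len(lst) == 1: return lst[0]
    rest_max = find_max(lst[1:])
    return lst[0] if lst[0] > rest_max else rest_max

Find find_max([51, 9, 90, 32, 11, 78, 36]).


find_max([51, 9, 90, 32, 11, 78, 36]): compare 51 with find_max([9, 90, 32, 11, 78, 36])
find_max([9, 90, 32, 11, 78, 36]): compare 9 with find_max([90, 32, 11, 78, 36])
find_max([90, 32, 11, 78, 36]): compare 90 with find_max([32, 11, 78, 36])
find_max([32, 11, 78, 36]): compare 32 with find_max([11, 78, 36])
find_max([11, 78, 36]): compare 11 with find_max([78, 36])
find_max([78, 36]): compare 78 with find_max([36])
find_max([36]) = 36  (base case)
Compare 78 with 36 -> 78
Compare 11 with 78 -> 78
Compare 32 with 78 -> 78
Compare 90 with 78 -> 90
Compare 9 with 90 -> 90
Compare 51 with 90 -> 90

90


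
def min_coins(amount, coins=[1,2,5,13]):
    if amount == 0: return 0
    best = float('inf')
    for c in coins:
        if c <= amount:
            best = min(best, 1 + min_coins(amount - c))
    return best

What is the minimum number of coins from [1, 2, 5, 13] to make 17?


Building up with DP:
min_coins(0) = 0
min_coins(1) = min(1+min_coins(0)=1+0=1) = 1
min_coins(2) = min(1+min_coins(1)=1+1=2, 1+min_coins(0)=1+0=1) = 1
min_coins(3) = min(1+min_coins(2)=1+1=2, 1+min_coins(1)=1+1=2) = 2
min_coins(4) = min(1+min_coins(3)=1+2=3, 1+min_coins(2)=1+1=2) = 2
min_coins(5) = min(1+min_coins(4)=1+2=3, 1+min_coins(3)=1+2=3, 1+min_coins(0)=1+0=1) = 1
min_coins(6) = min(1+min_coins(5)=1+1=2, 1+min_coins(4)=1+2=3, 1+min_coins(1)=1+1=2) = 2
min_coins(7) = min(1+min_coins(6)=1+2=3, 1+min_coins(5)=1+1=2, 1+min_coins(2)=1+1=2) = 2
min_coins(8) = min(1+min_coins(7)=1+2=3, 1+min_coins(6)=1+2=3, 1+min_coins(3)=1+2=3) = 3
min_coins(9) = min(1+min_coins(8)=1+3=4, 1+min_coins(7)=1+2=3, 1+min_coins(4)=1+2=3) = 3
min_coins(10) = min(1+min_coins(9)=1+3=4, 1+min_coins(8)=1+3=4, 1+min_coins(5)=1+1=2) = 2
min_coins(11) = min(1+min_coins(10)=1+2=3, 1+min_coins(9)=1+3=4, 1+min_coins(6)=1+2=3) = 3
min_coins(12) = min(1+min_coins(11)=1+3=4, 1+min_coins(10)=1+2=3, 1+min_coins(7)=1+2=3) = 3
min_coins(13) = min(1+min_coins(12)=1+3=4, 1+min_coins(11)=1+3=4, 1+min_coins(8)=1+3=4, 1+min_coins(0)=1+0=1) = 1
min_coins(14) = min(1+min_coins(13)=1+1=2, 1+min_coins(12)=1+3=4, 1+min_coins(9)=1+3=4, 1+min_coins(1)=1+1=2) = 2
min_coins(15) = min(1+min_coins(14)=1+2=3, 1+min_coins(13)=1+1=2, 1+min_coins(10)=1+2=3, 1+min_coins(2)=1+1=2) = 2
min_coins(16) = min(1+min_coins(15)=1+2=3, 1+min_coins(14)=1+2=3, 1+min_coins(11)=1+3=4, 1+min_coins(3)=1+2=3) = 3
min_coins(17) = min(1+min_coins(16)=1+3=4, 1+min_coins(15)=1+2=3, 1+min_coins(12)=1+3=4, 1+min_coins(4)=1+2=3) = 3

3


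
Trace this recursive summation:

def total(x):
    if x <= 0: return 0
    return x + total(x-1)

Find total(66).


total(66)
= 66 + 65 + 64 + 63 + 62 + 61 + 60 + 59 + 58 + 57 + 56 + 55 + 54 + 53 + 52 + 51 + 50 + 49 + 48 + 47 + 46 + 45 + 44 + 43 + 42 + 41 + 40 + 39 + 38 + 37 + 36 + 35 + 34 + 33 + 32 + 31 + 30 + 29 + 28 + 27 + 26 + 25 + 24 + 23 + 22 + 21 + 20 + 19 + 18 + 17 + 16 + 15 + 14 + 13 + 12 + 11 + 10 + 9 + 8 + 7 + 6 + 5 + 4 + 3 + 2 + 1 + total(0)
= 66 + 65 + 64 + 63 + 62 + 61 + 60 + 59 + 58 + 57 + 56 + 55 + 54 + 53 + 52 + 51 + 50 + 49 + 48 + 47 + 46 + 45 + 44 + 43 + 42 + 41 + 40 + 39 + 38 + 37 + 36 + 35 + 34 + 33 + 32 + 31 + 30 + 29 + 28 + 27 + 26 + 25 + 24 + 23 + 22 + 21 + 20 + 19 + 18 + 17 + 16 + 15 + 14 + 13 + 12 + 11 + 10 + 9 + 8 + 7 + 6 + 5 + 4 + 3 + 2 + 1 + 0
= 2211

2211


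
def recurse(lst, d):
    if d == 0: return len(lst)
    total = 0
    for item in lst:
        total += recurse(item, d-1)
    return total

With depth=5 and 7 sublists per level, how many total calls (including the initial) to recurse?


At depth 0 (root): 1 call
At depth 1: each of 1 parents calls recurse on 7 children = 7 calls
At depth 2: each of 7 parents calls recurse on 7 children = 49 calls
At depth 3: each of 49 parents calls recurse on 7 children = 343 calls
At depth 4: each of 343 parents calls recurse on 7 children = 2401 calls
At depth 5: each of 2401 parents calls recurse on 7 children = 16807 calls
Total: 1 + 7 + 49 + 343 + 2401 + 16807 = 19608

19608


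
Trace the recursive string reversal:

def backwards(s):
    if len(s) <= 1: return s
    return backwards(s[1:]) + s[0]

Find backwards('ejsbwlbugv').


backwards('ejsbwlbugv') = backwards('jsbwlbugv') + 'e'
backwards('jsbwlbugv') = backwards('sbwlbugv') + 'j'
backwards('sbwlbugv') = backwards('bwlbugv') + 's'
backwards('bwlbugv') = backwards('wlbugv') + 'b'
backwards('wlbugv') = backwards('lbugv') + 'w'
backwards('lbugv') = backwards('bugv') + 'l'
backwards('bugv') = backwards('ugv') + 'b'
backwards('ugv') = backwards('gv') + 'u'
backwards('gv') = backwards('v') + 'g'
backwards('v') = 'v'  (base case)
Concatenating: 'v' + 'g' + 'u' + 'b' + 'l' + 'w' + 'b' + 's' + 'j' + 'e' = 'vgublwbsje'

vgublwbsje


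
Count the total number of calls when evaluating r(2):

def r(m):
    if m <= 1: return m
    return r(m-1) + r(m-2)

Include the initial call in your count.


Let C(n) = total calls for r(n)
C(0) = 1, C(1) = 1
C(2) = 1 + C(1) + C(0) = 1 + 1 + 1 = 3

3


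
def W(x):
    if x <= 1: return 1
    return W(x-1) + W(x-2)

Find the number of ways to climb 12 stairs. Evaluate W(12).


Building up from base cases:
W(0) = 1
W(1) = 1
W(2) = W(1) + W(0) = 1 + 1 = 2
W(3) = W(2) + W(1) = 2 + 1 = 3
W(4) = W(3) + W(2) = 3 + 2 = 5
W(5) = W(4) + W(3) = 5 + 3 = 8
W(6) = W(5) + W(4) = 8 + 5 = 13
W(7) = W(6) + W(5) = 13 + 8 = 21
W(8) = W(7) + W(6) = 21 + 13 = 34
W(9) = W(8) + W(7) = 34 + 21 = 55
W(10) = W(9) + W(8) = 55 + 34 = 89
W(11) = W(10) + W(9) = 89 + 55 = 144
W(12) = W(11) + W(10) = 144 + 89 = 233

233


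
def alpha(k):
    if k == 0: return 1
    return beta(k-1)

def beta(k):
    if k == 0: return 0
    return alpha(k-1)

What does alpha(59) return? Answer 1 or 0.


alpha(59) = beta(58)
beta(58) = alpha(57)
alpha(57) = beta(56)
beta(56) = alpha(55)
alpha(55) = beta(54)
beta(54) = alpha(53)
alpha(53) = beta(52)
beta(52) = alpha(51)
alpha(51) = beta(50)
beta(50) = alpha(49)
alpha(49) = beta(48)
beta(48) = alpha(47)
alpha(47) = beta(46)
beta(46) = alpha(45)
alpha(45) = beta(44)
beta(44) = alpha(43)
alpha(43) = beta(42)
beta(42) = alpha(41)
alpha(41) = beta(40)
beta(40) = alpha(39)
alpha(39) = beta(38)
beta(38) = alpha(37)
alpha(37) = beta(36)
beta(36) = alpha(35)
alpha(35) = beta(34)
beta(34) = alpha(33)
alpha(33) = beta(32)
beta(32) = alpha(31)
alpha(31) = beta(30)
beta(30) = alpha(29)
alpha(29) = beta(28)
beta(28) = alpha(27)
alpha(27) = beta(26)
beta(26) = alpha(25)
alpha(25) = beta(24)
beta(24) = alpha(23)
alpha(23) = beta(22)
beta(22) = alpha(21)
alpha(21) = beta(20)
beta(20) = alpha(19)
alpha(19) = beta(18)
beta(18) = alpha(17)
alpha(17) = beta(16)
beta(16) = alpha(15)
alpha(15) = beta(14)
beta(14) = alpha(13)
alpha(13) = beta(12)
beta(12) = alpha(11)
alpha(11) = beta(10)
beta(10) = alpha(9)
alpha(9) = beta(8)
beta(8) = alpha(7)
alpha(7) = beta(6)
beta(6) = alpha(5)
alpha(5) = beta(4)
beta(4) = alpha(3)
alpha(3) = beta(2)
beta(2) = alpha(1)
alpha(1) = beta(0)
beta(0) = 0  (base case)
Result: 0

0


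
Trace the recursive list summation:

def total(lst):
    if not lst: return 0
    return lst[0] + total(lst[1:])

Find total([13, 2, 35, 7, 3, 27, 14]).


total([13, 2, 35, 7, 3, 27, 14]) = 13 + total([2, 35, 7, 3, 27, 14])
total([2, 35, 7, 3, 27, 14]) = 2 + total([35, 7, 3, 27, 14])
total([35, 7, 3, 27, 14]) = 35 + total([7, 3, 27, 14])
total([7, 3, 27, 14]) = 7 + total([3, 27, 14])
total([3, 27, 14]) = 3 + total([27, 14])
total([27, 14]) = 27 + total([14])
total([14]) = 14 + total([])
total([]) = 0  (base case)
Total: 13 + 2 + 35 + 7 + 3 + 27 + 14 + 0 = 101

101


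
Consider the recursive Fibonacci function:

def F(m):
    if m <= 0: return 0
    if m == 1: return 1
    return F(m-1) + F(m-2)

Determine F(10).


Computing F(10) bottom-up:
F(0) = 0
F(1) = 1
F(2) = F(1) + F(0) = 1 + 0 = 1
F(3) = F(2) + F(1) = 1 + 1 = 2
F(4) = F(3) + F(2) = 2 + 1 = 3
F(5) = F(4) + F(3) = 3 + 2 = 5
F(6) = F(5) + F(4) = 5 + 3 = 8
F(7) = F(6) + F(5) = 8 + 5 = 13
F(8) = F(7) + F(6) = 13 + 8 = 21
F(9) = F(8) + F(7) = 21 + 13 = 34
F(10) = F(9) + F(8) = 34 + 21 = 55

55


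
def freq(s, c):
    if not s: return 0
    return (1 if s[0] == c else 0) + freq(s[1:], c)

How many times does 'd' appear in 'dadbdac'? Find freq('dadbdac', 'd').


s[0]='d' == 'd' -> 1
s[0]='a' != 'd' -> 0
s[0]='d' == 'd' -> 1
s[0]='b' != 'd' -> 0
s[0]='d' == 'd' -> 1
s[0]='a' != 'd' -> 0
s[0]='c' != 'd' -> 0
Sum: 1 + 0 + 1 + 0 + 1 + 0 + 0 = 3

3


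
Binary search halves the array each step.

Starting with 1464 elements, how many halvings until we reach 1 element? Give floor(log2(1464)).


1464 / 2 = 732
732 / 2 = 366
366 / 2 = 183
183 / 2 = 91
91 / 2 = 45
45 / 2 = 22
22 / 2 = 11
11 / 2 = 5
5 / 2 = 2
2 / 2 = 1
Reached 1 after 10 halvings

10


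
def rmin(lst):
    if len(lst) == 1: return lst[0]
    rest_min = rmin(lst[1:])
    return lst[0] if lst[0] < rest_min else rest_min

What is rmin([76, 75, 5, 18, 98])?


rmin([76, 75, 5, 18, 98]): compare 76 with rmin([75, 5, 18, 98])
rmin([75, 5, 18, 98]): compare 75 with rmin([5, 18, 98])
rmin([5, 18, 98]): compare 5 with rmin([18, 98])
rmin([18, 98]): compare 18 with rmin([98])
rmin([98]) = 98  (base case)
Compare 18 with 98 -> 18
Compare 5 with 18 -> 5
Compare 75 with 5 -> 5
Compare 76 with 5 -> 5

5


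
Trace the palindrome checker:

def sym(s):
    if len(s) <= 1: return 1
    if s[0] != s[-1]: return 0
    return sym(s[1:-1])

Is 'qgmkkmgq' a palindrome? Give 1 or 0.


sym('qgmkkmgq'): s[0]='q' == s[-1]='q' -> check sym('gmkkmg')
sym('gmkkmg'): s[0]='g' == s[-1]='g' -> check sym('mkkm')
sym('mkkm'): s[0]='m' == s[-1]='m' -> check sym('kk')
sym('kk'): s[0]='k' == s[-1]='k' -> check sym('')
sym(''): len <= 1 -> return 1  (base case)
Result: 1 (palindrome)

1


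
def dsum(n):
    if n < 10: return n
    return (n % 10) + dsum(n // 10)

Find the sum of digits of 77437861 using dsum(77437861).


dsum(77437861) = 1 + dsum(7743786)
dsum(7743786) = 6 + dsum(774378)
dsum(774378) = 8 + dsum(77437)
dsum(77437) = 7 + dsum(7743)
dsum(7743) = 3 + dsum(774)
dsum(774) = 4 + dsum(77)
dsum(77) = 7 + dsum(7)
dsum(7) = 7  (base case)
Total: 1 + 6 + 8 + 7 + 3 + 4 + 7 + 7 = 43

43


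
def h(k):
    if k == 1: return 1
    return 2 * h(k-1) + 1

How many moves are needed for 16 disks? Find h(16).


h(16) = 2 * h(15) + 1
h(15) = 2 * h(14) + 1
h(14) = 2 * h(13) + 1
h(13) = 2 * h(12) + 1
h(12) = 2 * h(11) + 1
h(11) = 2 * h(10) + 1
h(10) = 2 * h(9) + 1
h(9) = 2 * h(8) + 1
h(8) = 2 * h(7) + 1
h(7) = 2 * h(6) + 1
h(6) = 2 * h(5) + 1
h(5) = 2 * h(4) + 1
h(4) = 2 * h(3) + 1
h(3) = 2 * h(2) + 1
h(2) = 2 * h(1) + 1
h(1) = 1  (base case)
h(2) = 2 * 1 + 1 = 3
h(3) = 2 * 3 + 1 = 7
h(4) = 2 * 7 + 1 = 15
h(5) = 2 * 15 + 1 = 31
h(6) = 2 * 31 + 1 = 63
h(7) = 2 * 63 + 1 = 127
h(8) = 2 * 127 + 1 = 255
h(9) = 2 * 255 + 1 = 511
h(10) = 2 * 511 + 1 = 1023
h(11) = 2 * 1023 + 1 = 2047
h(12) = 2 * 2047 + 1 = 4095
h(13) = 2 * 4095 + 1 = 8191
h(14) = 2 * 8191 + 1 = 16383
h(15) = 2 * 16383 + 1 = 32767
h(16) = 2 * 32767 + 1 = 65535

65535


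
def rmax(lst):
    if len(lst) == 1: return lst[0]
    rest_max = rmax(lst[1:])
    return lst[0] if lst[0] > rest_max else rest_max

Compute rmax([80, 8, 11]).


rmax([80, 8, 11]): compare 80 with rmax([8, 11])
rmax([8, 11]): compare 8 with rmax([11])
rmax([11]) = 11  (base case)
Compare 8 with 11 -> 11
Compare 80 with 11 -> 80

80


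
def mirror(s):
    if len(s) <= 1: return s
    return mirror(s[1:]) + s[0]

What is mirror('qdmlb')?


mirror('qdmlb') = mirror('dmlb') + 'q'
mirror('dmlb') = mirror('mlb') + 'd'
mirror('mlb') = mirror('lb') + 'm'
mirror('lb') = mirror('b') + 'l'
mirror('b') = 'b'  (base case)
Concatenating: 'b' + 'l' + 'm' + 'd' + 'q' = 'blmdq'

blmdq


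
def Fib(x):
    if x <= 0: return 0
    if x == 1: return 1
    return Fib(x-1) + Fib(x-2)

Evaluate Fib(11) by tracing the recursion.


Computing Fib(11) bottom-up:
Fib(0) = 0
Fib(1) = 1
Fib(2) = Fib(1) + Fib(0) = 1 + 0 = 1
Fib(3) = Fib(2) + Fib(1) = 1 + 1 = 2
Fib(4) = Fib(3) + Fib(2) = 2 + 1 = 3
Fib(5) = Fib(4) + Fib(3) = 3 + 2 = 5
Fib(6) = Fib(5) + Fib(4) = 5 + 3 = 8
Fib(7) = Fib(6) + Fib(5) = 8 + 5 = 13
Fib(8) = Fib(7) + Fib(6) = 13 + 8 = 21
Fib(9) = Fib(8) + Fib(7) = 21 + 13 = 34
Fib(10) = Fib(9) + Fib(8) = 34 + 21 = 55
Fib(11) = Fib(10) + Fib(9) = 55 + 34 = 89

89


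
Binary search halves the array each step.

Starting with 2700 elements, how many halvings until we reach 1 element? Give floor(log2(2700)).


2700 / 2 = 1350
1350 / 2 = 675
675 / 2 = 337
337 / 2 = 168
168 / 2 = 84
84 / 2 = 42
42 / 2 = 21
21 / 2 = 10
10 / 2 = 5
5 / 2 = 2
2 / 2 = 1
Reached 1 after 11 halvings

11


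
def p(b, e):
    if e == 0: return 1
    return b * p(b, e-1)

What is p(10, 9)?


p(10, 9)
= 10 * p(10, 8)
= 10 * 10 * p(10, 7)
= 10 * 10 * 10 * p(10, 6)
= 10 * 10 * 10 * 10 * p(10, 5)
= 10 * 10 * 10 * 10 * 10 * p(10, 4)
= 10 * 10 * 10 * 10 * 10 * 10 * p(10, 3)
= 10 * 10 * 10 * 10 * 10 * 10 * 10 * p(10, 2)
= 10 * 10 * 10 * 10 * 10 * 10 * 10 * 10 * p(10, 1)
= 10 * 10 * 10 * 10 * 10 * 10 * 10 * 10 * 10 * p(10, 0)
= 10 * 10 * 10 * 10 * 10 * 10 * 10 * 10 * 10 * 1
= 1000000000

1000000000


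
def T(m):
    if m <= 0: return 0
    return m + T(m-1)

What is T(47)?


T(47)
= 47 + 46 + 45 + 44 + 43 + 42 + 41 + 40 + 39 + 38 + 37 + 36 + 35 + 34 + 33 + 32 + 31 + 30 + 29 + 28 + 27 + 26 + 25 + 24 + 23 + 22 + 21 + 20 + 19 + 18 + 17 + 16 + 15 + 14 + 13 + 12 + 11 + 10 + 9 + 8 + 7 + 6 + 5 + 4 + 3 + 2 + 1 + T(0)
= 47 + 46 + 45 + 44 + 43 + 42 + 41 + 40 + 39 + 38 + 37 + 36 + 35 + 34 + 33 + 32 + 31 + 30 + 29 + 28 + 27 + 26 + 25 + 24 + 23 + 22 + 21 + 20 + 19 + 18 + 17 + 16 + 15 + 14 + 13 + 12 + 11 + 10 + 9 + 8 + 7 + 6 + 5 + 4 + 3 + 2 + 1 + 0
= 1128

1128


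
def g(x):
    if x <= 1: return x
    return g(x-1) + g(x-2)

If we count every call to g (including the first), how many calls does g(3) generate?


Let C(n) = total calls for g(n)
C(0) = 1, C(1) = 1
C(2) = 1 + C(1) + C(0) = 1 + 1 + 1 = 3
C(3) = 1 + C(2) + C(1) = 1 + 3 + 1 = 5

5


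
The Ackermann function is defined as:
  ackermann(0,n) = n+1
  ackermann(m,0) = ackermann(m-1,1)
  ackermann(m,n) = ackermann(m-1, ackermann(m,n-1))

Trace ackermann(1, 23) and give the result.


ackermann(1, 23) = ackermann(0, ackermann(1, 22))
  ackermann(1, 22) = ackermann(0, ackermann(1, 21))
    ackermann(1, 21) = ackermann(0, ackermann(1, 20))
      ackermann(1, 20) = ackermann(0, ackermann(1, 19))
        ackermann(1, 19) = ackermann(0, ackermann(1, 18))
          ackermann(1, 18) = ackermann(0, ackermann(1, 17))
          ackermann(1, 17) = ackermann(0, ackermann(1, 16))
          ackermann(1, 16) = ackermann(0, ackermann(1, 15))
          ackermann(1, 15) = ackermann(0, ackermann(1, 14))
          ackermann(1, 14) = ackermann(0, ackermann(1, 13))
          ackermann(1, 13) = ackermann(0, ackermann(1, 12))
          ackermann(1, 12) = ackermann(0, ackermann(1, 11))
          ackermann(1, 11) = ackermann(0, ackermann(1, 10))
          ackermann(1, 10) = ackermann(0, ackermann(1, 9))
          ackermann(1, 9) = ackermann(0, ackermann(1, 8))
          ackermann(1, 8) = ackermann(0, ackermann(1, 7))
          ackermann(1, 7) = ackermann(0, ackermann(1, 6))
          ackermann(1, 6) = ackermann(0, ackermann(1, 5))
          ackermann(1, 5) = ackermann(0, ackermann(1, 4))
          ackermann(1, 4) = ackermann(0, ackermann(1, 3))
          ackermann(1, 3) = ackermann(0, ackermann(1, 2))
          ackermann(1, 2) = ackermann(0, ackermann(1, 1))
          ackermann(1, 1) = ackermann(0, ackermann(1, 0))
          ackermann(1, 0) = ackermann(0, 1)
          ackermann(0, 1) = 2
... (trace truncated)
Result: ackermann(1, 23) = 25

25


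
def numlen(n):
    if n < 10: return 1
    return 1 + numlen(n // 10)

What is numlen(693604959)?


numlen(693604959) = 1 + numlen(69360495)
numlen(69360495) = 1 + numlen(6936049)
numlen(6936049) = 1 + numlen(693604)
numlen(693604) = 1 + numlen(69360)
numlen(69360) = 1 + numlen(6936)
numlen(6936) = 1 + numlen(693)
numlen(693) = 1 + numlen(69)
numlen(69) = 1 + numlen(6)
numlen(6) = 1  (base case: 6 < 10)
Unwinding: 1 + 1 + 1 + 1 + 1 + 1 + 1 + 1 + 1 = 9

9


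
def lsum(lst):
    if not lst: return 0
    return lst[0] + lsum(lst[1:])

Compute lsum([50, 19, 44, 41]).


lsum([50, 19, 44, 41]) = 50 + lsum([19, 44, 41])
lsum([19, 44, 41]) = 19 + lsum([44, 41])
lsum([44, 41]) = 44 + lsum([41])
lsum([41]) = 41 + lsum([])
lsum([]) = 0  (base case)
Total: 50 + 19 + 44 + 41 + 0 = 154

154


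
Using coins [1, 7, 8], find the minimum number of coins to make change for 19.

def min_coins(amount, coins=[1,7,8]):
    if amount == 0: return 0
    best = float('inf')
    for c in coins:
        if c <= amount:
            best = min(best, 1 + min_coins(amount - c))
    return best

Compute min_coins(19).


Building up with DP:
min_coins(0) = 0
min_coins(1) = min(1+min_coins(0)=1+0=1) = 1
min_coins(2) = min(1+min_coins(1)=1+1=2) = 2
min_coins(3) = min(1+min_coins(2)=1+2=3) = 3
min_coins(4) = min(1+min_coins(3)=1+3=4) = 4
min_coins(5) = min(1+min_coins(4)=1+4=5) = 5
min_coins(6) = min(1+min_coins(5)=1+5=6) = 6
min_coins(7) = min(1+min_coins(6)=1+6=7, 1+min_coins(0)=1+0=1) = 1
min_coins(8) = min(1+min_coins(7)=1+1=2, 1+min_coins(1)=1+1=2, 1+min_coins(0)=1+0=1) = 1
min_coins(9) = min(1+min_coins(8)=1+1=2, 1+min_coins(2)=1+2=3, 1+min_coins(1)=1+1=2) = 2
min_coins(10) = min(1+min_coins(9)=1+2=3, 1+min_coins(3)=1+3=4, 1+min_coins(2)=1+2=3) = 3
min_coins(11) = min(1+min_coins(10)=1+3=4, 1+min_coins(4)=1+4=5, 1+min_coins(3)=1+3=4) = 4
min_coins(12) = min(1+min_coins(11)=1+4=5, 1+min_coins(5)=1+5=6, 1+min_coins(4)=1+4=5) = 5
min_coins(13) = min(1+min_coins(12)=1+5=6, 1+min_coins(6)=1+6=7, 1+min_coins(5)=1+5=6) = 6
min_coins(14) = min(1+min_coins(13)=1+6=7, 1+min_coins(7)=1+1=2, 1+min_coins(6)=1+6=7) = 2
min_coins(15) = min(1+min_coins(14)=1+2=3, 1+min_coins(8)=1+1=2, 1+min_coins(7)=1+1=2) = 2
min_coins(16) = min(1+min_coins(15)=1+2=3, 1+min_coins(9)=1+2=3, 1+min_coins(8)=1+1=2) = 2
min_coins(17) = min(1+min_coins(16)=1+2=3, 1+min_coins(10)=1+3=4, 1+min_coins(9)=1+2=3) = 3
min_coins(18) = min(1+min_coins(17)=1+3=4, 1+min_coins(11)=1+4=5, 1+min_coins(10)=1+3=4) = 4
min_coins(19) = min(1+min_coins(18)=1+4=5, 1+min_coins(12)=1+5=6, 1+min_coins(11)=1+4=5) = 5

5
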